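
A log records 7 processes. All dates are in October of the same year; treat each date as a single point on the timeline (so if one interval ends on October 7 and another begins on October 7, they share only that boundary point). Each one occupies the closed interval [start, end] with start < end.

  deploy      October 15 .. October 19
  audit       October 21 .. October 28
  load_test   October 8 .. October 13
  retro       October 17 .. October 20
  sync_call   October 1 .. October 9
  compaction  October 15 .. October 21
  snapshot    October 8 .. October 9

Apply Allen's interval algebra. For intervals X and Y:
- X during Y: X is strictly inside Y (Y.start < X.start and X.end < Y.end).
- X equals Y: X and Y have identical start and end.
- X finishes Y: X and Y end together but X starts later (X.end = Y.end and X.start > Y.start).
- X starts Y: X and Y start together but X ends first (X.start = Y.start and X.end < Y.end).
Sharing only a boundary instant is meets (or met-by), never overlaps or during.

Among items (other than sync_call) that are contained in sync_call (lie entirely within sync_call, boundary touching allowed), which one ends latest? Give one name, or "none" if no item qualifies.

snapshot

Target sync_call = [October 1, October 9].
audit [October 21, October 28] → after → excluded.
compaction [October 15, October 21] → after → excluded.
deploy [October 15, October 19] → after → excluded.
load_test [October 8, October 13] → overlapped-by → excluded.
retro [October 17, October 20] → after → excluded.
snapshot [October 8, October 9] → finishes → candidate.
Among candidates, latest end is October 9 → snapshot.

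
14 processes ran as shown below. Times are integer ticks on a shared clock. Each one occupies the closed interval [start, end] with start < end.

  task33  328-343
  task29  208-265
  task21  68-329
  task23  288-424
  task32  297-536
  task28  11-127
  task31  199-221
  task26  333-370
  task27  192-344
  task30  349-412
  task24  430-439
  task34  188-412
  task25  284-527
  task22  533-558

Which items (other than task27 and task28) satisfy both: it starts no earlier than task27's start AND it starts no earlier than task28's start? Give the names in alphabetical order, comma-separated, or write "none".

task22, task23, task24, task25, task26, task29, task30, task31, task32, task33

Conditions: its start is no earlier than task27's start (X.start >= 192) AND its start is no earlier than task28's start (X.start >= 11).
task21: start 68 >= 192? ✗; start 68 >= 11? ✓ → no.
task22: start 533 >= 192? ✓; start 533 >= 11? ✓ → yes.
task23: start 288 >= 192? ✓; start 288 >= 11? ✓ → yes.
task24: start 430 >= 192? ✓; start 430 >= 11? ✓ → yes.
task25: start 284 >= 192? ✓; start 284 >= 11? ✓ → yes.
task26: start 333 >= 192? ✓; start 333 >= 11? ✓ → yes.
task29: start 208 >= 192? ✓; start 208 >= 11? ✓ → yes.
task30: start 349 >= 192? ✓; start 349 >= 11? ✓ → yes.
task31: start 199 >= 192? ✓; start 199 >= 11? ✓ → yes.
task32: start 297 >= 192? ✓; start 297 >= 11? ✓ → yes.
task33: start 328 >= 192? ✓; start 328 >= 11? ✓ → yes.
task34: start 188 >= 192? ✗; start 188 >= 11? ✓ → no.
Result: task22, task23, task24, task25, task26, task29, task30, task31, task32, task33.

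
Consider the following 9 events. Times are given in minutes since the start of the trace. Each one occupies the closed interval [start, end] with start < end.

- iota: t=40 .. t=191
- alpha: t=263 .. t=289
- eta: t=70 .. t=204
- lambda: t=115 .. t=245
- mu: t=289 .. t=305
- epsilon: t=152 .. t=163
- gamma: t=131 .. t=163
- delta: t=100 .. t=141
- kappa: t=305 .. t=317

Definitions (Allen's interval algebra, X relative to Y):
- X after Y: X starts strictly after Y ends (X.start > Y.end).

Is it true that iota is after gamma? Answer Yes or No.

No

iota = [t=40, t=191], gamma = [t=131, t=163].
Actual relation of iota to gamma: contains.
Asked whether 'after' holds → No.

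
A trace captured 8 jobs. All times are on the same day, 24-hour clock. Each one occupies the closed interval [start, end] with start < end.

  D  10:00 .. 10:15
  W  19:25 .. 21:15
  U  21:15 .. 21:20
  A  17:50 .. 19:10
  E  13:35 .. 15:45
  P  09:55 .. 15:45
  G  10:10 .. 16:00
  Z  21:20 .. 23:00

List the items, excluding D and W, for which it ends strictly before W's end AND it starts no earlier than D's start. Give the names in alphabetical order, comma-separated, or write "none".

Conditions: its end is strictly before W's end (X.end < 21:15) AND its start is no earlier than D's start (X.start >= 10:00).
A: end 19:10 < 21:15? ✓; start 17:50 >= 10:00? ✓ → yes.
E: end 15:45 < 21:15? ✓; start 13:35 >= 10:00? ✓ → yes.
G: end 16:00 < 21:15? ✓; start 10:10 >= 10:00? ✓ → yes.
P: end 15:45 < 21:15? ✓; start 09:55 >= 10:00? ✗ → no.
U: end 21:20 < 21:15? ✗; start 21:15 >= 10:00? ✓ → no.
Z: end 23:00 < 21:15? ✗; start 21:20 >= 10:00? ✓ → no.
Result: A, E, G.

A, E, G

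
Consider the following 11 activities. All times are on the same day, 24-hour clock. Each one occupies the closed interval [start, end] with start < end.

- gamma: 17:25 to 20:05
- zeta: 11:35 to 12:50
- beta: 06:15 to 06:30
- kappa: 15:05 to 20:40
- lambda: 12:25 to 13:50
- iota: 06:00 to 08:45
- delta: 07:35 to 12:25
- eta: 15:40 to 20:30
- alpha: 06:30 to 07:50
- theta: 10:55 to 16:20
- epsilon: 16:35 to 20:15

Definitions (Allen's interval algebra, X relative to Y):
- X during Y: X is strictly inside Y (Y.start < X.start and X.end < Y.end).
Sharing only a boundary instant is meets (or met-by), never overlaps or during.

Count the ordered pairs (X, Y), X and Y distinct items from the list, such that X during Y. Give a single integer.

Checking all 110 ordered pairs for relation 'during'; matching pairs in alphabetical order:
(alpha, iota): alpha during iota ✓
(beta, iota): beta during iota ✓
(epsilon, eta): epsilon during eta ✓
(epsilon, kappa): epsilon during kappa ✓
(eta, kappa): eta during kappa ✓
(gamma, epsilon): gamma during epsilon ✓
(gamma, eta): gamma during eta ✓
(gamma, kappa): gamma during kappa ✓
(lambda, theta): lambda during theta ✓
(zeta, theta): zeta during theta ✓
Count: 10.

10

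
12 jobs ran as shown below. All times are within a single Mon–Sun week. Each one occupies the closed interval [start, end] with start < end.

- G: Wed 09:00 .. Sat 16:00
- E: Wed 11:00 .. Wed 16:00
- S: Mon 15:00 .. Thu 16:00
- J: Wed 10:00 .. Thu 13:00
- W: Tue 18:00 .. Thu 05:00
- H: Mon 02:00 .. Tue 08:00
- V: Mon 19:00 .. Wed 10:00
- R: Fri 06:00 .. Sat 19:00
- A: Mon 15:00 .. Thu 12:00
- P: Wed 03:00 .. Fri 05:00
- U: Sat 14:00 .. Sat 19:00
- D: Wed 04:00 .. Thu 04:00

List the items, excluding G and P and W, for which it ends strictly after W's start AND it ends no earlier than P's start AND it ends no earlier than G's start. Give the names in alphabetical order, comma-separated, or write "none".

Conditions: its end is strictly after W's start (X.end > Tue 18:00) AND its end is no earlier than P's start (X.end >= Wed 03:00) AND its end is no earlier than G's start (X.end >= Wed 09:00).
A: end Thu 12:00 > Tue 18:00? ✓; end Thu 12:00 >= Wed 03:00? ✓; end Thu 12:00 >= Wed 09:00? ✓ → yes.
D: end Thu 04:00 > Tue 18:00? ✓; end Thu 04:00 >= Wed 03:00? ✓; end Thu 04:00 >= Wed 09:00? ✓ → yes.
E: end Wed 16:00 > Tue 18:00? ✓; end Wed 16:00 >= Wed 03:00? ✓; end Wed 16:00 >= Wed 09:00? ✓ → yes.
H: end Tue 08:00 > Tue 18:00? ✗; end Tue 08:00 >= Wed 03:00? ✗; end Tue 08:00 >= Wed 09:00? ✗ → no.
J: end Thu 13:00 > Tue 18:00? ✓; end Thu 13:00 >= Wed 03:00? ✓; end Thu 13:00 >= Wed 09:00? ✓ → yes.
R: end Sat 19:00 > Tue 18:00? ✓; end Sat 19:00 >= Wed 03:00? ✓; end Sat 19:00 >= Wed 09:00? ✓ → yes.
S: end Thu 16:00 > Tue 18:00? ✓; end Thu 16:00 >= Wed 03:00? ✓; end Thu 16:00 >= Wed 09:00? ✓ → yes.
U: end Sat 19:00 > Tue 18:00? ✓; end Sat 19:00 >= Wed 03:00? ✓; end Sat 19:00 >= Wed 09:00? ✓ → yes.
V: end Wed 10:00 > Tue 18:00? ✓; end Wed 10:00 >= Wed 03:00? ✓; end Wed 10:00 >= Wed 09:00? ✓ → yes.
Result: A, D, E, J, R, S, U, V.

A, D, E, J, R, S, U, V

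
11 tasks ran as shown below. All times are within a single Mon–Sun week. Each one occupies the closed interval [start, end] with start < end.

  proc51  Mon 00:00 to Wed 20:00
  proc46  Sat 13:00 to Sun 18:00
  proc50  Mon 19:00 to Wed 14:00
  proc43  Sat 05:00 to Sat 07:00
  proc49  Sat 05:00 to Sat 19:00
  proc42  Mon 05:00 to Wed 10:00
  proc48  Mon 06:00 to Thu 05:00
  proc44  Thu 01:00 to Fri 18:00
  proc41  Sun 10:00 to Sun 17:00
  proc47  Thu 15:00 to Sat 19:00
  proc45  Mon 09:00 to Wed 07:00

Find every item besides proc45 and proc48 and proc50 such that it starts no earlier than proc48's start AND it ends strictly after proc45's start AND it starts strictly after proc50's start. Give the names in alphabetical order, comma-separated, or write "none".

proc41, proc43, proc44, proc46, proc47, proc49

Conditions: its start is no earlier than proc48's start (X.start >= Mon 06:00) AND its end is strictly after proc45's start (X.end > Mon 09:00) AND its start is strictly after proc50's start (X.start > Mon 19:00).
proc41: start Sun 10:00 >= Mon 06:00? ✓; end Sun 17:00 > Mon 09:00? ✓; start Sun 10:00 > Mon 19:00? ✓ → yes.
proc42: start Mon 05:00 >= Mon 06:00? ✗; end Wed 10:00 > Mon 09:00? ✓; start Mon 05:00 > Mon 19:00? ✗ → no.
proc43: start Sat 05:00 >= Mon 06:00? ✓; end Sat 07:00 > Mon 09:00? ✓; start Sat 05:00 > Mon 19:00? ✓ → yes.
proc44: start Thu 01:00 >= Mon 06:00? ✓; end Fri 18:00 > Mon 09:00? ✓; start Thu 01:00 > Mon 19:00? ✓ → yes.
proc46: start Sat 13:00 >= Mon 06:00? ✓; end Sun 18:00 > Mon 09:00? ✓; start Sat 13:00 > Mon 19:00? ✓ → yes.
proc47: start Thu 15:00 >= Mon 06:00? ✓; end Sat 19:00 > Mon 09:00? ✓; start Thu 15:00 > Mon 19:00? ✓ → yes.
proc49: start Sat 05:00 >= Mon 06:00? ✓; end Sat 19:00 > Mon 09:00? ✓; start Sat 05:00 > Mon 19:00? ✓ → yes.
proc51: start Mon 00:00 >= Mon 06:00? ✗; end Wed 20:00 > Mon 09:00? ✓; start Mon 00:00 > Mon 19:00? ✗ → no.
Result: proc41, proc43, proc44, proc46, proc47, proc49.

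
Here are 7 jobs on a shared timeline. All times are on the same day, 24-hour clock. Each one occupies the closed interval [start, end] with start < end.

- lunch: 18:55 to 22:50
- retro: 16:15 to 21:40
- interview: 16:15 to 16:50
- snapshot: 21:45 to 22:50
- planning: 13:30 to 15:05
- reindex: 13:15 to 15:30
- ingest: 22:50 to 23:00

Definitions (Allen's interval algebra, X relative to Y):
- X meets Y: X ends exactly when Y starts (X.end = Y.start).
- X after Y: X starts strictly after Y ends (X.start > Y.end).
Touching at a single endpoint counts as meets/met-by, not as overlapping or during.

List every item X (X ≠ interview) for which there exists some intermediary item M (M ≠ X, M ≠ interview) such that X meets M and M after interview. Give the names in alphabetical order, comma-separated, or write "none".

lunch, snapshot

Target interview = [16:15, 16:50].
Intermediaries M with M after interview: ingest, lunch, snapshot.
Via ingest — items with X meets ingest: lunch, snapshot.
Via lunch — items with X meets lunch: none.
Via snapshot — items with X meets snapshot: none.
Union: lunch, snapshot.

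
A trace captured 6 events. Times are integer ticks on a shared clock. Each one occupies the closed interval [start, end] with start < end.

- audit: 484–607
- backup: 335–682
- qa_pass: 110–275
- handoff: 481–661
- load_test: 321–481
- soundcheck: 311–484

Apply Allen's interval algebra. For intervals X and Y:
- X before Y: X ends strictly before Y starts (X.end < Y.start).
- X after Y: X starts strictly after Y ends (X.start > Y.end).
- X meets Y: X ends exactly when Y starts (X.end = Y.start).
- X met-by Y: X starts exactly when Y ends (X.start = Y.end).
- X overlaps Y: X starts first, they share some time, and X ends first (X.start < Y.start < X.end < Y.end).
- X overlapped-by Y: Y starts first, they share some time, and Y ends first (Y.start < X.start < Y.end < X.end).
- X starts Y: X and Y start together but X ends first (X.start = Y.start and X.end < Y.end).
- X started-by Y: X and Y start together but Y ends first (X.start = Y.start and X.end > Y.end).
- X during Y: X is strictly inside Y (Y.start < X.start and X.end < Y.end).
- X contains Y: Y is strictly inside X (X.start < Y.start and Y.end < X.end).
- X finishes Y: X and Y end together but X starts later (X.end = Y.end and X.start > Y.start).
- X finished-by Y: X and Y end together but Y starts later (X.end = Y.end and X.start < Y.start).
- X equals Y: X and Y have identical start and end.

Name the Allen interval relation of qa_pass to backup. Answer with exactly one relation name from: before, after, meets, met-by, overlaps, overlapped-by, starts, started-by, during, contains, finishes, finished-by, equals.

qa_pass = [110, 275]; backup = [335, 682].
Compare endpoints: qa_pass.start < backup.start, qa_pass.start < backup.end, qa_pass.end < backup.start, qa_pass.end < backup.end.
That pattern is 'before'.

before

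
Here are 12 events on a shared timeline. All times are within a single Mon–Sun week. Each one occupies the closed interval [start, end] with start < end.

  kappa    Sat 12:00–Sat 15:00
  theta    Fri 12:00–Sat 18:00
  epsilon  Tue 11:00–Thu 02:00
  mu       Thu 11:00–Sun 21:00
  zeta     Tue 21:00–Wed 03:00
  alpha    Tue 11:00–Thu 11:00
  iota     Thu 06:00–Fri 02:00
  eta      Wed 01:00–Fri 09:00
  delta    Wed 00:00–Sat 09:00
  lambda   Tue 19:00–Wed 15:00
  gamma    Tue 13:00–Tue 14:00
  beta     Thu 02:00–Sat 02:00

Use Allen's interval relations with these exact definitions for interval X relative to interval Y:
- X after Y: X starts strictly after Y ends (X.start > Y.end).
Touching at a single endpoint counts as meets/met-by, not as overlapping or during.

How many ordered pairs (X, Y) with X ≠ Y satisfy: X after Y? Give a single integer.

Checking all 132 ordered pairs for relation 'after'; matching pairs in alphabetical order:
(beta, gamma): beta after gamma ✓
(beta, lambda): beta after lambda ✓
(beta, zeta): beta after zeta ✓
(delta, gamma): delta after gamma ✓
(eta, gamma): eta after gamma ✓
(iota, epsilon): iota after epsilon ✓
(iota, gamma): iota after gamma ✓
(iota, lambda): iota after lambda ✓
(iota, zeta): iota after zeta ✓
(kappa, alpha): kappa after alpha ✓
(kappa, beta): kappa after beta ✓
(kappa, delta): kappa after delta ✓
(kappa, epsilon): kappa after epsilon ✓
(kappa, eta): kappa after eta ✓
(kappa, gamma): kappa after gamma ✓
(kappa, iota): kappa after iota ✓
(kappa, lambda): kappa after lambda ✓
(kappa, zeta): kappa after zeta ✓
(lambda, gamma): lambda after gamma ✓
(mu, epsilon): mu after epsilon ✓
(mu, gamma): mu after gamma ✓
(mu, lambda): mu after lambda ✓
(mu, zeta): mu after zeta ✓
(theta, alpha): theta after alpha ✓
... plus 7 further pairs not listed.
Count: 31.

31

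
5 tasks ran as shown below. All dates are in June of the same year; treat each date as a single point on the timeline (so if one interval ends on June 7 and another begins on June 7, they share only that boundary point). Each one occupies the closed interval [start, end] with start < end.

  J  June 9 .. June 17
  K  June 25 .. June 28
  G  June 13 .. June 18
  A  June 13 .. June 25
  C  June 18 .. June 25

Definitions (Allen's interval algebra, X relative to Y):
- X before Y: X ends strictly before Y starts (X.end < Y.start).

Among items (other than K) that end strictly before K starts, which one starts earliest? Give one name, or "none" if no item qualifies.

Target K = [June 25, June 28].
A [June 13, June 25] → meets → excluded.
C [June 18, June 25] → meets → excluded.
G [June 13, June 18] → before → candidate.
J [June 9, June 17] → before → candidate.
Among candidates, earliest start is June 9 → J.

J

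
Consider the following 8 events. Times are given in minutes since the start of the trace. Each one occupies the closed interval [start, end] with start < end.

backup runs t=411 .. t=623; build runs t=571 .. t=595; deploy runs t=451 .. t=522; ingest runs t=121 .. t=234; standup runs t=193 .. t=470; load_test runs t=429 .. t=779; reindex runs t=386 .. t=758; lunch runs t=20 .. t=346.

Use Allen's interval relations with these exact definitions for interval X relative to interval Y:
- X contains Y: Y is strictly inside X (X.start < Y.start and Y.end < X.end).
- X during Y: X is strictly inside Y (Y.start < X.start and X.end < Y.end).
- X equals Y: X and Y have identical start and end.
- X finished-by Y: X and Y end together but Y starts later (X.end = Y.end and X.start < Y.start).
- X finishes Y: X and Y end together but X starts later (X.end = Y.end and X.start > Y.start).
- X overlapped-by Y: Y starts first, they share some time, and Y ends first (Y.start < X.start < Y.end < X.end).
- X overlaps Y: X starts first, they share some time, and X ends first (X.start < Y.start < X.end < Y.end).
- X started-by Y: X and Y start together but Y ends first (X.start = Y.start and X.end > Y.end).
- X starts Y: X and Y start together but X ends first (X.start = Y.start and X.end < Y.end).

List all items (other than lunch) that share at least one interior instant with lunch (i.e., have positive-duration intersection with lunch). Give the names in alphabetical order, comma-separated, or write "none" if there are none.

ingest, standup

Target lunch = [t=20, t=346].
backup [t=411, t=623] → after → no.
build [t=571, t=595] → after → no.
deploy [t=451, t=522] → after → no.
ingest [t=121, t=234] → during → yes.
load_test [t=429, t=779] → after → no.
reindex [t=386, t=758] → after → no.
standup [t=193, t=470] → overlapped-by → yes.
Result: ingest, standup.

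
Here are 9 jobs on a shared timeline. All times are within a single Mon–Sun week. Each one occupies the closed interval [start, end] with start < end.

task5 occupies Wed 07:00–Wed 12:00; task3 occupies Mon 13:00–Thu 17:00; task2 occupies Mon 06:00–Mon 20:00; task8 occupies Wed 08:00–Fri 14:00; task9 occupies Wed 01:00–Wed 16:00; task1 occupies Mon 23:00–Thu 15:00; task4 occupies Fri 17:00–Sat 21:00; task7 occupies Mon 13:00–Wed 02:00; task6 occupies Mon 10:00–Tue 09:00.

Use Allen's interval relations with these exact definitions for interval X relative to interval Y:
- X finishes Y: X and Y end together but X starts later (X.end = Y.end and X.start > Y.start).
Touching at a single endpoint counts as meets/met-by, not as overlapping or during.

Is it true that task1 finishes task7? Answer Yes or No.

task1 = [Mon 23:00, Thu 15:00], task7 = [Mon 13:00, Wed 02:00].
Actual relation of task1 to task7: overlapped-by.
Asked whether 'finishes' holds → No.

No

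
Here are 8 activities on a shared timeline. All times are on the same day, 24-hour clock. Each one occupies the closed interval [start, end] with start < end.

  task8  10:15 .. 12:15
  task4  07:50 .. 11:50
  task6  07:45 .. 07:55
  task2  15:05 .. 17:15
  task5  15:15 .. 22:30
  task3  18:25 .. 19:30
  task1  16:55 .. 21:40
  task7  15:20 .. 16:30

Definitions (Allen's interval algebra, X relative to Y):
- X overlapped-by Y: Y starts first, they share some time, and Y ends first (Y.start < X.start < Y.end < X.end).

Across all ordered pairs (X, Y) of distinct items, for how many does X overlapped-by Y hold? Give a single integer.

Checking all 56 ordered pairs for relation 'overlapped-by'; matching pairs in alphabetical order:
(task1, task2): task1 overlapped-by task2 ✓
(task4, task6): task4 overlapped-by task6 ✓
(task5, task2): task5 overlapped-by task2 ✓
(task8, task4): task8 overlapped-by task4 ✓
Count: 4.

4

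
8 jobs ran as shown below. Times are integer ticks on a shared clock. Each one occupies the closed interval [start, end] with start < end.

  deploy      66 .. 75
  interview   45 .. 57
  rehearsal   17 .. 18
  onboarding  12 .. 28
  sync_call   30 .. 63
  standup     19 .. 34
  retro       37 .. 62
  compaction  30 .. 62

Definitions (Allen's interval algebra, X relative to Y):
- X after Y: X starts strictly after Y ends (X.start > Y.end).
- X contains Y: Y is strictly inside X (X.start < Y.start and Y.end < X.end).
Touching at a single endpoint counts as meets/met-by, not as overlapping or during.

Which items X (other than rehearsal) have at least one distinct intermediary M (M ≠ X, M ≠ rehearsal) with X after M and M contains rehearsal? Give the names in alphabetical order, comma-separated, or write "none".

Target rehearsal = [17, 18].
Intermediaries M with M contains rehearsal: onboarding.
Via onboarding — items with X after onboarding: compaction, deploy, interview, retro, sync_call.
Union: compaction, deploy, interview, retro, sync_call.

compaction, deploy, interview, retro, sync_call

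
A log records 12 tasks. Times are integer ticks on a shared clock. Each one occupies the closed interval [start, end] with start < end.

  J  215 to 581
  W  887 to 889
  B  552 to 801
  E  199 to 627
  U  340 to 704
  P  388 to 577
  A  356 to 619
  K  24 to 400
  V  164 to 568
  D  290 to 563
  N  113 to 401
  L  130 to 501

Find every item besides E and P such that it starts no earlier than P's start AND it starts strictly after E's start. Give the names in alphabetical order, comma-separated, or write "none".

B, W

Conditions: its start is no earlier than P's start (X.start >= 388) AND its start is strictly after E's start (X.start > 199).
A: start 356 >= 388? ✗; start 356 > 199? ✓ → no.
B: start 552 >= 388? ✓; start 552 > 199? ✓ → yes.
D: start 290 >= 388? ✗; start 290 > 199? ✓ → no.
J: start 215 >= 388? ✗; start 215 > 199? ✓ → no.
K: start 24 >= 388? ✗; start 24 > 199? ✗ → no.
L: start 130 >= 388? ✗; start 130 > 199? ✗ → no.
N: start 113 >= 388? ✗; start 113 > 199? ✗ → no.
U: start 340 >= 388? ✗; start 340 > 199? ✓ → no.
V: start 164 >= 388? ✗; start 164 > 199? ✗ → no.
W: start 887 >= 388? ✓; start 887 > 199? ✓ → yes.
Result: B, W.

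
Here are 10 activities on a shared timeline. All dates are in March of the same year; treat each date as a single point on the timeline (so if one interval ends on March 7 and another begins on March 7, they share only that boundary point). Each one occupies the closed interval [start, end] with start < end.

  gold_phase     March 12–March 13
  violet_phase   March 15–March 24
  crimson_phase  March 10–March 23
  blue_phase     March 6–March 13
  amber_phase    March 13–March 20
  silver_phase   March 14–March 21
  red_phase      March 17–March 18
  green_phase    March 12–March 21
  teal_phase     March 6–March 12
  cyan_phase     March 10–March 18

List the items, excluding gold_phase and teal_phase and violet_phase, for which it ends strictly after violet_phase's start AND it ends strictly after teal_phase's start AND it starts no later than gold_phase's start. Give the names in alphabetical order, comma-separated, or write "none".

crimson_phase, cyan_phase, green_phase

Conditions: its end is strictly after violet_phase's start (X.end > March 15) AND its end is strictly after teal_phase's start (X.end > March 6) AND its start is no later than gold_phase's start (X.start <= March 12).
amber_phase: end March 20 > March 15? ✓; end March 20 > March 6? ✓; start March 13 <= March 12? ✗ → no.
blue_phase: end March 13 > March 15? ✗; end March 13 > March 6? ✓; start March 6 <= March 12? ✓ → no.
crimson_phase: end March 23 > March 15? ✓; end March 23 > March 6? ✓; start March 10 <= March 12? ✓ → yes.
cyan_phase: end March 18 > March 15? ✓; end March 18 > March 6? ✓; start March 10 <= March 12? ✓ → yes.
green_phase: end March 21 > March 15? ✓; end March 21 > March 6? ✓; start March 12 <= March 12? ✓ → yes.
red_phase: end March 18 > March 15? ✓; end March 18 > March 6? ✓; start March 17 <= March 12? ✗ → no.
silver_phase: end March 21 > March 15? ✓; end March 21 > March 6? ✓; start March 14 <= March 12? ✗ → no.
Result: crimson_phase, cyan_phase, green_phase.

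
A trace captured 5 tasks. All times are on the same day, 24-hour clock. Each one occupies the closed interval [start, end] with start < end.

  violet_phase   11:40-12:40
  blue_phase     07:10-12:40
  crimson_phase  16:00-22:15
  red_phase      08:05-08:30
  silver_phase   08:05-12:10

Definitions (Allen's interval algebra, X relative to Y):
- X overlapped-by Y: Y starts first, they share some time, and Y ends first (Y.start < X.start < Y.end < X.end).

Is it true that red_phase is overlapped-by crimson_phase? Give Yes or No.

No

red_phase = [08:05, 08:30], crimson_phase = [16:00, 22:15].
Actual relation of red_phase to crimson_phase: before.
Asked whether 'overlapped-by' holds → No.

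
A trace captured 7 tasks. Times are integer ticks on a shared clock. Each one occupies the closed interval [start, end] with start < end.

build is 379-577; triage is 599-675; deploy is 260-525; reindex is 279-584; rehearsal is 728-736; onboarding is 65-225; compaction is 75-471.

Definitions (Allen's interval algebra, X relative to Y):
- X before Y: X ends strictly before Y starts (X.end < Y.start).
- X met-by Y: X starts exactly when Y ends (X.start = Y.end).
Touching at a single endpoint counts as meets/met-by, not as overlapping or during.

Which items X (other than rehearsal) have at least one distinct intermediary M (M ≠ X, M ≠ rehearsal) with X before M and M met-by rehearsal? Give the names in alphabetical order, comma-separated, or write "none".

Target rehearsal = [728, 736].
Intermediaries M with M met-by rehearsal: none.
Union: none.

none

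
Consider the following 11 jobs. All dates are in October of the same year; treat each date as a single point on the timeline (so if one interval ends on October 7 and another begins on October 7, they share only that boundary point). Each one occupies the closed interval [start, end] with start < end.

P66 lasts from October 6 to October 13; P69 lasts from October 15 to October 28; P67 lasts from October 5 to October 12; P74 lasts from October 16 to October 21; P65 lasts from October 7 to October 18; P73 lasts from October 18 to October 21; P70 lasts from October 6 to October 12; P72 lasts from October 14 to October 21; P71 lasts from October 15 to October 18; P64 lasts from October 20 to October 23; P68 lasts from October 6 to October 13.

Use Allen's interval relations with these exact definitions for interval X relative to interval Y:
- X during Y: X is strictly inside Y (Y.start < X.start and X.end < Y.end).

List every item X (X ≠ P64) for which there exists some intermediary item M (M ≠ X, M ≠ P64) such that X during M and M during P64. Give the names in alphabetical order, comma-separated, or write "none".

Target P64 = [October 20, October 23].
Intermediaries M with M during P64: none.
Union: none.

none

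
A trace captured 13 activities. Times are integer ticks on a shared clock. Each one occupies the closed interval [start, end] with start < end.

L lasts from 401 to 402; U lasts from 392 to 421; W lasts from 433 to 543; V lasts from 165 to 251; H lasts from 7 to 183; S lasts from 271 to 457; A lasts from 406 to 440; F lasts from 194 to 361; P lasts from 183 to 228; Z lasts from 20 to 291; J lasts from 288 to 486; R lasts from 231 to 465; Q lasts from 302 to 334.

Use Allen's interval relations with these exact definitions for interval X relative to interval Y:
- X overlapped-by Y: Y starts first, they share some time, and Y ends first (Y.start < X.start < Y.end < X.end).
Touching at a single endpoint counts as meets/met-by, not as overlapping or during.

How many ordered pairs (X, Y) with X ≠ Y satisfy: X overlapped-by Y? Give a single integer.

Checking all 156 ordered pairs for relation 'overlapped-by'; matching pairs in alphabetical order:
(A, U): A overlapped-by U ✓
(F, P): F overlapped-by P ✓
(F, V): F overlapped-by V ✓
(F, Z): F overlapped-by Z ✓
(J, F): J overlapped-by F ✓
(J, R): J overlapped-by R ✓
(J, S): J overlapped-by S ✓
(J, Z): J overlapped-by Z ✓
(R, F): R overlapped-by F ✓
(R, V): R overlapped-by V ✓
(R, Z): R overlapped-by Z ✓
(S, F): S overlapped-by F ✓
(S, Z): S overlapped-by Z ✓
(V, H): V overlapped-by H ✓
(W, A): W overlapped-by A ✓
(W, J): W overlapped-by J ✓
(W, R): W overlapped-by R ✓
(W, S): W overlapped-by S ✓
(Z, H): Z overlapped-by H ✓
Count: 19.

19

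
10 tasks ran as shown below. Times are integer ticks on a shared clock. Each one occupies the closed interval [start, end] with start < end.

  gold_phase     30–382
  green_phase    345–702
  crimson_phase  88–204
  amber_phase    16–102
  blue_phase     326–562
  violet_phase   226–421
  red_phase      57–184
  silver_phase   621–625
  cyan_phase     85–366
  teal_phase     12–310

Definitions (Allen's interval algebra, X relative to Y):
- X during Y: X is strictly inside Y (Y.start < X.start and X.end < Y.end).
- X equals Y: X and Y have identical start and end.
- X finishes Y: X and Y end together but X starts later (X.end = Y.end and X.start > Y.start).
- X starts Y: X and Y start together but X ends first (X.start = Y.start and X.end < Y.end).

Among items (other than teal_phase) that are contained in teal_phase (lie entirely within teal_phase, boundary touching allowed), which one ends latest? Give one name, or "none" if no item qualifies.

crimson_phase

Target teal_phase = [12, 310].
amber_phase [16, 102] → during → candidate.
blue_phase [326, 562] → after → excluded.
crimson_phase [88, 204] → during → candidate.
cyan_phase [85, 366] → overlapped-by → excluded.
gold_phase [30, 382] → overlapped-by → excluded.
green_phase [345, 702] → after → excluded.
red_phase [57, 184] → during → candidate.
silver_phase [621, 625] → after → excluded.
violet_phase [226, 421] → overlapped-by → excluded.
Among candidates, latest end is 204 → crimson_phase.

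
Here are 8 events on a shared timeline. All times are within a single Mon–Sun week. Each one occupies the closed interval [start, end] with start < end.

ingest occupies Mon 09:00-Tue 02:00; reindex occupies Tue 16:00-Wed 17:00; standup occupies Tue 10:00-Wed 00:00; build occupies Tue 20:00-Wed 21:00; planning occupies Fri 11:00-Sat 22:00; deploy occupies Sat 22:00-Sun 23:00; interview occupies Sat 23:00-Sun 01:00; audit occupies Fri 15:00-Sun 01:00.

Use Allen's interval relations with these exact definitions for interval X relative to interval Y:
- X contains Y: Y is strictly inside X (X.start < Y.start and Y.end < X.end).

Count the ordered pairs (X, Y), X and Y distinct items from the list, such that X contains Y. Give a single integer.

1

Checking all 56 ordered pairs for relation 'contains'; matching pairs in alphabetical order:
(deploy, interview): deploy contains interview ✓
Count: 1.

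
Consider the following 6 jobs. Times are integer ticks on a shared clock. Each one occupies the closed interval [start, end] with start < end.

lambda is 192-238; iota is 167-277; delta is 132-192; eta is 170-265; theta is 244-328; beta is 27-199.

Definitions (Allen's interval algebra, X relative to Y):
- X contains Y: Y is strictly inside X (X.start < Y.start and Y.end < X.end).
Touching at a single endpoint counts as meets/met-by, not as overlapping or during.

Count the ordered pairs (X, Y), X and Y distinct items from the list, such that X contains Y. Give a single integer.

Checking all 30 ordered pairs for relation 'contains'; matching pairs in alphabetical order:
(beta, delta): beta contains delta ✓
(eta, lambda): eta contains lambda ✓
(iota, eta): iota contains eta ✓
(iota, lambda): iota contains lambda ✓
Count: 4.

4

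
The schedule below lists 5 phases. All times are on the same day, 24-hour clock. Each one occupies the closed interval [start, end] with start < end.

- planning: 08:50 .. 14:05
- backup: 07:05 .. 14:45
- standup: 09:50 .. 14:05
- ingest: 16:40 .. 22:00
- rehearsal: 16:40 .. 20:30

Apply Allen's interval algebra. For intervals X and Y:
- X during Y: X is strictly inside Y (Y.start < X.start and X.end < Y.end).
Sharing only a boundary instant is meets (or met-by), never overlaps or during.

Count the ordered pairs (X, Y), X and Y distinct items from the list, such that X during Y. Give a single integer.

Checking all 20 ordered pairs for relation 'during'; matching pairs in alphabetical order:
(planning, backup): planning during backup ✓
(standup, backup): standup during backup ✓
Count: 2.

2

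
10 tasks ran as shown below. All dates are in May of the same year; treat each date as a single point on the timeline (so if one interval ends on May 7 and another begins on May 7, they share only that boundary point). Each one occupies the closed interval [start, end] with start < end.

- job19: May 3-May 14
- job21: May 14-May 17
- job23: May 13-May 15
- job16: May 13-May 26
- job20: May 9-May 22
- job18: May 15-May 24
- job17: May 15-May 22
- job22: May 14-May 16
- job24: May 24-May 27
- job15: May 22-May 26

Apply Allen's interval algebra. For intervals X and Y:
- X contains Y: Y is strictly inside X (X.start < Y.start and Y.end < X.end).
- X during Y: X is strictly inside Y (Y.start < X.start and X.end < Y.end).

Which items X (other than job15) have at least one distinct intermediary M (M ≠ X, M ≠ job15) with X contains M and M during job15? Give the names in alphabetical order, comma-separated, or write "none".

none

Target job15 = [May 22, May 26].
Intermediaries M with M during job15: none.
Union: none.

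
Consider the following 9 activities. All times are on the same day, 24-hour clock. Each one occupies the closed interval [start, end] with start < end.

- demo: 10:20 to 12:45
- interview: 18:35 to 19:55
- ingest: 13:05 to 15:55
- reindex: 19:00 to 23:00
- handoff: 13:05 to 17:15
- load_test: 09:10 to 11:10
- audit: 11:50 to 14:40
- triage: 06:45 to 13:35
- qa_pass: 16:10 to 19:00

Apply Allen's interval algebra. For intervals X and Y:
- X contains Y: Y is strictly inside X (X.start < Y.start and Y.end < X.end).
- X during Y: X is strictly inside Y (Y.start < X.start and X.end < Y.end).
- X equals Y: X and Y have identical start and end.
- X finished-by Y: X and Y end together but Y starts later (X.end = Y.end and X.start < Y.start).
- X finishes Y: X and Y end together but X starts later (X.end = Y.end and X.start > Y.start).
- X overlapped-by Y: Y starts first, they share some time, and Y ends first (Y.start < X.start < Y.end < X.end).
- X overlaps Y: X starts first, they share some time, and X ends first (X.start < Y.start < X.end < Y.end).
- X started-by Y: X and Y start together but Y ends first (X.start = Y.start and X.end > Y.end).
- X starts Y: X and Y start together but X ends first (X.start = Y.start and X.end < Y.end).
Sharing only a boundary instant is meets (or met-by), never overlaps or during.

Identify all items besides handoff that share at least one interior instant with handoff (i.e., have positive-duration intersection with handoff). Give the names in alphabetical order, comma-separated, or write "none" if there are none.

audit, ingest, qa_pass, triage

Target handoff = [13:05, 17:15].
audit [11:50, 14:40] → overlaps → yes.
demo [10:20, 12:45] → before → no.
ingest [13:05, 15:55] → starts → yes.
interview [18:35, 19:55] → after → no.
load_test [09:10, 11:10] → before → no.
qa_pass [16:10, 19:00] → overlapped-by → yes.
reindex [19:00, 23:00] → after → no.
triage [06:45, 13:35] → overlaps → yes.
Result: audit, ingest, qa_pass, triage.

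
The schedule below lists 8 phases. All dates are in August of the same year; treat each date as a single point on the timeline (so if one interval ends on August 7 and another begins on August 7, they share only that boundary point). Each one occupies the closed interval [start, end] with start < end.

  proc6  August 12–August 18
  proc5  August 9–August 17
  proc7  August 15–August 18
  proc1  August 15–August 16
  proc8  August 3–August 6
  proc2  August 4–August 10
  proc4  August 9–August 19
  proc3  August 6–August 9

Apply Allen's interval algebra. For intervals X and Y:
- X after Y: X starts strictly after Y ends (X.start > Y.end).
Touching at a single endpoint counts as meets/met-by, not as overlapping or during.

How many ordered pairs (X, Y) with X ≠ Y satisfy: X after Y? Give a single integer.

11

Checking all 56 ordered pairs for relation 'after'; matching pairs in alphabetical order:
(proc1, proc2): proc1 after proc2 ✓
(proc1, proc3): proc1 after proc3 ✓
(proc1, proc8): proc1 after proc8 ✓
(proc4, proc8): proc4 after proc8 ✓
(proc5, proc8): proc5 after proc8 ✓
(proc6, proc2): proc6 after proc2 ✓
(proc6, proc3): proc6 after proc3 ✓
(proc6, proc8): proc6 after proc8 ✓
(proc7, proc2): proc7 after proc2 ✓
(proc7, proc3): proc7 after proc3 ✓
(proc7, proc8): proc7 after proc8 ✓
Count: 11.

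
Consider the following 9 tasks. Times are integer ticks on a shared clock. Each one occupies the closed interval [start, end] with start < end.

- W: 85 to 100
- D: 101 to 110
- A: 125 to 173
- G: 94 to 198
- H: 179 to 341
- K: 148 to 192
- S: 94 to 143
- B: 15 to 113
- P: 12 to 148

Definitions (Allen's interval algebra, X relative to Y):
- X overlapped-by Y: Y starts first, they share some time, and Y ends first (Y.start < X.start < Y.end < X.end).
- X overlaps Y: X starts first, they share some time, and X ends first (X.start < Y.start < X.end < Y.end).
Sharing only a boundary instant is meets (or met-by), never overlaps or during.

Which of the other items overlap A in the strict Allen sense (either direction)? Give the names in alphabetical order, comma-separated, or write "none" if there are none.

K, P, S

Target A = [125, 173].
B [15, 113] → before → no.
D [101, 110] → before → no.
G [94, 198] → contains → no.
H [179, 341] → after → no.
K [148, 192] → overlapped-by → yes.
P [12, 148] → overlaps → yes.
S [94, 143] → overlaps → yes.
W [85, 100] → before → no.
Result: K, P, S.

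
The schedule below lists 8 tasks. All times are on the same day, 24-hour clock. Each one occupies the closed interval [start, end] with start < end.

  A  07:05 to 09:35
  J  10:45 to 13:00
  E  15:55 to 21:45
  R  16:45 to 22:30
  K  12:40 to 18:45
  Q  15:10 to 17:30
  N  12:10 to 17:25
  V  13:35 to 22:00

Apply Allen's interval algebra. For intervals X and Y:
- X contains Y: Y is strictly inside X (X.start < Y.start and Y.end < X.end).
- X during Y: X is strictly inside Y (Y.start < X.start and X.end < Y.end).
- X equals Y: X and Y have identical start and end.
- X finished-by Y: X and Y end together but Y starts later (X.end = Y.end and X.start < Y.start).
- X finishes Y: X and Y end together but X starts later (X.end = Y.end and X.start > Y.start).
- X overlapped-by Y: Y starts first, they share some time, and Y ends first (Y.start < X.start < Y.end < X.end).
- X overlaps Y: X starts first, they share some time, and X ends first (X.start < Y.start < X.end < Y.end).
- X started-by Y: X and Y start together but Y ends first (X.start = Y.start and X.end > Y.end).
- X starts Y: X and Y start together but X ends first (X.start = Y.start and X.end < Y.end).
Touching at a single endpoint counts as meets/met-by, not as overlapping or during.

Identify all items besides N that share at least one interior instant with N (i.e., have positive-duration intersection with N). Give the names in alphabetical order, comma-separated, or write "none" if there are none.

Target N = [12:10, 17:25].
A [07:05, 09:35] → before → no.
E [15:55, 21:45] → overlapped-by → yes.
J [10:45, 13:00] → overlaps → yes.
K [12:40, 18:45] → overlapped-by → yes.
Q [15:10, 17:30] → overlapped-by → yes.
R [16:45, 22:30] → overlapped-by → yes.
V [13:35, 22:00] → overlapped-by → yes.
Result: E, J, K, Q, R, V.

E, J, K, Q, R, V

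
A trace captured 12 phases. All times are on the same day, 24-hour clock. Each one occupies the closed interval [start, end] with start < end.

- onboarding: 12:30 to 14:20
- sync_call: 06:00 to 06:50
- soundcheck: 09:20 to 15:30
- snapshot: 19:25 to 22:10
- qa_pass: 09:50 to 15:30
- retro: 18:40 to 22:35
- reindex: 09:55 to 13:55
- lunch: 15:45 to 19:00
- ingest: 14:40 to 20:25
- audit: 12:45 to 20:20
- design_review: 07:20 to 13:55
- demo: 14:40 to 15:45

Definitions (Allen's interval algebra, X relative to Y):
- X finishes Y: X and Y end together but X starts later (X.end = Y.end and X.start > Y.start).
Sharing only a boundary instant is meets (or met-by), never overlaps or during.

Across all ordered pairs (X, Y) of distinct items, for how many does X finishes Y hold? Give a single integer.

Checking all 132 ordered pairs for relation 'finishes'; matching pairs in alphabetical order:
(qa_pass, soundcheck): qa_pass finishes soundcheck ✓
(reindex, design_review): reindex finishes design_review ✓
Count: 2.

2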